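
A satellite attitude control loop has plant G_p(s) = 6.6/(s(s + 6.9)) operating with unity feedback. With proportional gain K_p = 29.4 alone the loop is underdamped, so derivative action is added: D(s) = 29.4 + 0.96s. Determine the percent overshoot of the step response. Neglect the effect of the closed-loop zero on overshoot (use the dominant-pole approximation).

Forward path: (29.4 + 0.96s)·6.6/(s(s+6.9)). The closed-loop characteristic equation is s² + (6.9 + 6.6·0.96)s + 6.6·29.4 = 0.
That is s² + 13.24s + 194 = 0, so ω_n = 13.93 rad/s and ζ = 13.24/(2·13.93) = 0.4751.
%OS = 100·exp(−πζ/√(1−ζ²)) = 18.3%.

18.3%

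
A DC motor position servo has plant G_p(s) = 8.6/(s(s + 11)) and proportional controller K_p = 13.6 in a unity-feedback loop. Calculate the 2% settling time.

T_s ≈ 0.727 s

Closed-loop characteristic equation: s² + 11s + 117 = 0, so ω_n = 10.81 rad/s and ζ = 11/(2·10.81) = 0.5086.
2% settling time T_s ≈ 4/(ζω_n) = 4/5.5 = 0.727 s.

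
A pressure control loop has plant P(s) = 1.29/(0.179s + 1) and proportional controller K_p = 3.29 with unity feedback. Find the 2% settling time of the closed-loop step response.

T_s ≈ 0.137 s

Closed loop: T(s) = K_p·P/(1+K_p·P) = 4.244/(0.179s + 1 + 4.244), with pole at s = −(1 + 4.244)/0.179 = −29.3.
τ = 1/29.3 = 0.03413 s, so 2% settling time ≈ 4τ = 0.137 s.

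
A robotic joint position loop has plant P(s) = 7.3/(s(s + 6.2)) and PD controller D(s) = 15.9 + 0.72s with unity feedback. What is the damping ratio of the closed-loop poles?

ζ = 0.532

Forward path: (15.9 + 0.72s)·7.3/(s(s+6.2)). The closed-loop characteristic equation is s² + (6.2 + 7.3·0.72)s + 7.3·15.9 = 0.
That is s² + 11.46s + 116.1 = 0, so ω_n = 10.77 rad/s and ζ = 11.46/(2·10.77) = 0.5317.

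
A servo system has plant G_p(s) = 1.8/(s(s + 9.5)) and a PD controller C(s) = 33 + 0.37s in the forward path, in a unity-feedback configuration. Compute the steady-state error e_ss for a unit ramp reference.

0.16

The loop has one pole at the origin (type 1). Velocity error constant K_v = lim_{s→0} s·C(s)G_p(s) = 33·1.8/9.5 = 6.253.
Steady-state error to a unit ramp: e_ss = 1/K_v = 0.16.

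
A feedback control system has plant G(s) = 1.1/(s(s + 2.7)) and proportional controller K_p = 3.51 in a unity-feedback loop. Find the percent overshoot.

5.13%

From 1 + K_pG(s) = 0: s² + 2.7s + 3.861 = 0 ⇒ ω_n = 1.965, ζ = 0.687.
%OS = 100·exp(−πζ/√(1−ζ²)) = 100·exp(−π·0.687/√0.528) = 5.13%.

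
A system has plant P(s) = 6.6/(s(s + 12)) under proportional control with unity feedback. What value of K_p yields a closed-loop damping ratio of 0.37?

K_p = 39.8

Closed-loop characteristic equation: s² + 12s + K_p·6.6 = 0.
So ω_n = √(6.6K_p) and 2ζω_n = 12, giving ζ = 12/(2√(6.6K_p)).
Setting ζ = 0.37: √(6.6K_p) = 12/(2·0.37) = 16.22, so K_p = 263/6.6 = 39.8.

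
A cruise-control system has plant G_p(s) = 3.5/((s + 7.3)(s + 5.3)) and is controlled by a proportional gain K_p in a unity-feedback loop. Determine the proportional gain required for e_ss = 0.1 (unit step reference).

The loop is type 0, so e_ss(step) = 1/(1 + K_pos) with K_pos = K_p·G_p(0).
G_p(0) = 0.09046. Require 1/(1 + K_p·0.09046) = 0.1, so 1 + 0.09046·K_p = 10.
K_p = (10 − 1)/0.09046 = 99.5.

K_p = 99.5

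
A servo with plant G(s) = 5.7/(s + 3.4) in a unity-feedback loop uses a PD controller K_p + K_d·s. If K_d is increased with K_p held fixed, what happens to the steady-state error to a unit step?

unchanged

K_d affects only the transient (the s-coefficient); the DC loop gain, and hence e_ss, depends only on K_p.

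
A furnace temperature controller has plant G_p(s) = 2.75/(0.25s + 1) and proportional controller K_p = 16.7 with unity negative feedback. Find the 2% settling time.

T_s ≈ 0.0213 s

Closed loop: T(s) = K_p·G_p/(1+K_p·G_p) = 45.92/(0.25s + 1 + 45.92), with pole at s = −(1 + 45.92)/0.25 = −187.7.
τ = 1/187.7 = 0.005328 s, so 2% settling time ≈ 4τ = 0.0213 s.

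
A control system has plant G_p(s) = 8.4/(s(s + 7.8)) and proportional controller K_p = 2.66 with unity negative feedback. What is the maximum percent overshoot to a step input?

1.02%

From 1 + K_pG_p(s) = 0: s² + 7.8s + 22.34 = 0 ⇒ ω_n = 4.727, ζ = 0.8251.
%OS = 100·exp(−πζ/√(1−ζ²)) = 100·exp(−π·0.8251/√0.3193) = 1.02%.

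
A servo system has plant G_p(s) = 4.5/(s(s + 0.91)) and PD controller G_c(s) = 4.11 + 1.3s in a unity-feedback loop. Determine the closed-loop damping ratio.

Forward path: (4.11 + 1.3s)·4.5/(s(s+0.91)). The closed-loop characteristic equation is s² + (0.91 + 4.5·1.3)s + 4.5·4.11 = 0.
That is s² + 6.76s + 18.5 = 0, so ω_n = 4.301 rad/s and ζ = 6.76/(2·4.301) = 0.7859.

ζ = 0.786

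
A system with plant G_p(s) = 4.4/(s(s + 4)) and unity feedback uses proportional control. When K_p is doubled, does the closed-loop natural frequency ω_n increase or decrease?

increase

ω_n = √(4.4·K_p), which grows with K_p.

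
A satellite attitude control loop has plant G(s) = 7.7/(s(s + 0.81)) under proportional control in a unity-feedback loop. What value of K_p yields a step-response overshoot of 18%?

From %OS = 100·exp(−πζ/√(1−ζ²)) = 18%, ζ = −ln(0.18)/√(π²+ln²(0.18)) = 0.4791.
Characteristic equation s² + 0.81s + 7.7K_p = 0 gives ζ = 0.81/(2√(7.7K_p)).
Setting ζ = 0.4791: √(7.7K_p) = 0.81/(2·0.4791) = 0.8453, so K_p = 0.7146/7.7 = 0.0928.

K_p = 0.0928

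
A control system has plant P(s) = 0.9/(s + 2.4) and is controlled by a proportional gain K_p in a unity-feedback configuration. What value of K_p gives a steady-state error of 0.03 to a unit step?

K_p = 86.2

The loop is type 0, so e_ss(step) = 1/(1 + K_pos) with K_pos = K_p·P(0).
P(0) = 0.375. Require 1/(1 + K_p·0.375) = 0.03, so 1 + 0.375·K_p = 33.33.
K_p = (33.33 − 1)/0.375 = 86.2.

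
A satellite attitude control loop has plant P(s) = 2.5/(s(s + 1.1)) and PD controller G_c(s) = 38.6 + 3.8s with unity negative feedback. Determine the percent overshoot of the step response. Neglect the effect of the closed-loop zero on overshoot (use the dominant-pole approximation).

13.4%

Forward path: (38.6 + 3.8s)·2.5/(s(s+1.1)). The closed-loop characteristic equation is s² + (1.1 + 2.5·3.8)s + 2.5·38.6 = 0.
That is s² + 10.6s + 96.5 = 0, so ω_n = 9.823 rad/s and ζ = 10.6/(2·9.823) = 0.5395.
%OS = 100·exp(−πζ/√(1−ζ²)) = 13.4%.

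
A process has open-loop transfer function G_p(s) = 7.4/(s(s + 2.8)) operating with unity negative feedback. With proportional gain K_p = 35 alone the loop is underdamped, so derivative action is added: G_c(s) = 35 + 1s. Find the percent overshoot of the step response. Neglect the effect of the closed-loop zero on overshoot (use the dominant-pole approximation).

Forward path: (35 + 1s)·7.4/(s(s+2.8)). The closed-loop characteristic equation is s² + (2.8 + 7.4·1)s + 7.4·35 = 0.
That is s² + 10.2s + 259 = 0, so ω_n = 16.09 rad/s and ζ = 10.2/(2·16.09) = 0.3169.
%OS = 100·exp(−πζ/√(1−ζ²)) = 35%.

35%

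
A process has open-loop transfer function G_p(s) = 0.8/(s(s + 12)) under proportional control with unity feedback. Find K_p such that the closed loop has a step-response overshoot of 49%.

From %OS = 100·exp(−πζ/√(1−ζ²)) = 49%, ζ = −ln(0.49)/√(π²+ln²(0.49)) = 0.2214.
Characteristic equation s² + 12s + 0.8K_p = 0 gives ζ = 12/(2√(0.8K_p)).
Setting ζ = 0.2214: √(0.8K_p) = 12/(2·0.2214) = 27.1, so K_p = 734.2/0.8 = 918.

K_p = 918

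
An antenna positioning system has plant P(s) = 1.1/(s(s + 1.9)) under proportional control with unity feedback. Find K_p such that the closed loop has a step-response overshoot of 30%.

K_p = 6.41

From %OS = 100·exp(−πζ/√(1−ζ²)) = 30%, ζ = −ln(0.3)/√(π²+ln²(0.3)) = 0.3579.
Characteristic equation s² + 1.9s + 1.1K_p = 0 gives ζ = 1.9/(2√(1.1K_p)).
Setting ζ = 0.3579: √(1.1K_p) = 1.9/(2·0.3579) = 2.655, so K_p = 7.047/1.1 = 6.41.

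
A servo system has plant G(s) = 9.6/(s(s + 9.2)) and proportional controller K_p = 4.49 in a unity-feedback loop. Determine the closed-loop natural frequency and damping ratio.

The closed-loop denominator is s(s+9.2) + 4.49·9.6 = s² + 9.2s + 43.1.
So ω_n² = 43.1 ⇒ ω_n = 6.565 rad/s, and ζ = 9.2/(2ω_n) = 0.701.

ω_n = 6.57 rad/s, ζ = 0.701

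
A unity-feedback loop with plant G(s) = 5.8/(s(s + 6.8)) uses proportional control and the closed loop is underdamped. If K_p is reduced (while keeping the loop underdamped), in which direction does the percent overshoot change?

ζ = 6.8/(2√(5.8K_p)) rises as K_p falls; higher damping means less overshoot.

decrease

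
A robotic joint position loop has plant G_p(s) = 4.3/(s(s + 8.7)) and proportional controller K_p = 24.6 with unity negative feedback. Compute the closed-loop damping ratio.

ζ = 0.423

The closed-loop denominator is s(s+8.7) + 24.6·4.3 = s² + 8.7s + 105.8.
So ω_n² = 105.8 ⇒ ω_n = 10.28 rad/s, and ζ = 8.7/(2ω_n) = 0.423.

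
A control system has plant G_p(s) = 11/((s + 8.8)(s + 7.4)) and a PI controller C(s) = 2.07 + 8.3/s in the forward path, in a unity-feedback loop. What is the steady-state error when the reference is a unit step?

0

The open loop C(s)G_p(s) has a pole at the origin (type 1), so the static position error constant is infinite and e_ss = 1/(1+∞) = 0.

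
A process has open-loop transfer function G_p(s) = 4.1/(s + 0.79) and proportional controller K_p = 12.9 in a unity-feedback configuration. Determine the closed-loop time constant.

Closed-loop transfer function: T(s) = K_p·G_p(s)/(1 + K_p·G_p(s)) = 52.89/(s + 0.79 + 52.89) = 52.89/(s + 53.68).
Time constant τ = 1/53.68 = 0.0186 s.

τ = 0.0186 s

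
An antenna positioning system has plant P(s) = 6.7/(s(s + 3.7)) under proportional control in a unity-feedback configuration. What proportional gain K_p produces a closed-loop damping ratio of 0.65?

Closed-loop characteristic equation: s² + 3.7s + K_p·6.7 = 0.
So ω_n = √(6.7K_p) and 2ζω_n = 3.7, giving ζ = 3.7/(2√(6.7K_p)).
Setting ζ = 0.65: √(6.7K_p) = 3.7/(2·0.65) = 2.846, so K_p = 8.101/6.7 = 1.21.

K_p = 1.21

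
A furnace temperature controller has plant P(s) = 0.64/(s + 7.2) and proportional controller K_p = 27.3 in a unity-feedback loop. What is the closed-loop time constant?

Closed-loop transfer function: T(s) = K_p·P(s)/(1 + K_p·P(s)) = 17.47/(s + 7.2 + 17.47) = 17.47/(s + 24.67).
Time constant τ = 1/24.67 = 0.0405 s.

τ = 0.0405 s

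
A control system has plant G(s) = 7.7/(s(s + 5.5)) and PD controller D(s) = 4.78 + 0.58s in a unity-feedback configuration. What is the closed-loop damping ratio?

Forward path: (4.78 + 0.58s)·7.7/(s(s+5.5)). The closed-loop characteristic equation is s² + (5.5 + 7.7·0.58)s + 7.7·4.78 = 0.
That is s² + 9.966s + 36.81 = 0, so ω_n = 6.067 rad/s and ζ = 9.966/(2·6.067) = 0.8214.

ζ = 0.821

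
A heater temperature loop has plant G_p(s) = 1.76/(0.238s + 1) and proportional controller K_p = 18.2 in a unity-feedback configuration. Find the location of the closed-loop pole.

Closed loop: T(s) = K_p·G_p/(1+K_p·G_p) = 32.03/(0.238s + 1 + 32.03), with pole at s = −(1 + 32.03)/0.238 = −138.8.

s = -138.8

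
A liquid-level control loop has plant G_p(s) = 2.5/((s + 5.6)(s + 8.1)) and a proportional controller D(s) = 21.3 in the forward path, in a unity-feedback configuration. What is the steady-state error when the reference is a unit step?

0.46

The loop is type 0. Static position error constant K_pos = D(0)·G_p(0) = 21.3·0.05511 = 1.174.
Steady-state error to a unit step: e_ss = 1/(1+K_pos) = 1/2.174 = 0.46.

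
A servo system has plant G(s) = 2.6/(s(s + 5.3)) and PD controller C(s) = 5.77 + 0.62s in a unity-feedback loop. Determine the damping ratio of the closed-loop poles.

ζ = 0.892

Forward path: (5.77 + 0.62s)·2.6/(s(s+5.3)). The closed-loop characteristic equation is s² + (5.3 + 2.6·0.62)s + 2.6·5.77 = 0.
That is s² + 6.912s + 15 = 0, so ω_n = 3.873 rad/s and ζ = 6.912/(2·3.873) = 0.8923.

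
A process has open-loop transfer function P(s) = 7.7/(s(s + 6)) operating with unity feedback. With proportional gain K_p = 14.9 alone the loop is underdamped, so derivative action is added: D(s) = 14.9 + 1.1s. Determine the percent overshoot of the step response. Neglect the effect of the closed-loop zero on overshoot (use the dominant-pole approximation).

5.63%

Forward path: (14.9 + 1.1s)·7.7/(s(s+6)). The closed-loop characteristic equation is s² + (6 + 7.7·1.1)s + 7.7·14.9 = 0.
That is s² + 14.47s + 114.7 = 0, so ω_n = 10.71 rad/s and ζ = 14.47/(2·10.71) = 0.6755.
%OS = 100·exp(−πζ/√(1−ζ²)) = 5.63%.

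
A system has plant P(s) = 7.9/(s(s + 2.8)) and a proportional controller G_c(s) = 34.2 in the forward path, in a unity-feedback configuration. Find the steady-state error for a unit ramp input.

The loop has one pole at the origin (type 1). Velocity error constant K_v = lim_{s→0} s·G_c(s)P(s) = 34.2·7.9/2.8 = 96.49.
Steady-state error to a unit ramp: e_ss = 1/K_v = 0.0104.

0.0104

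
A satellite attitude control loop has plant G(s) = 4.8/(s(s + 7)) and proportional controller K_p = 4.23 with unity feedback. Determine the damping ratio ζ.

The closed-loop denominator is s(s+7) + 4.23·4.8 = s² + 7s + 20.3.
So ω_n² = 20.3 ⇒ ω_n = 4.506 rad/s, and ζ = 7/(2ω_n) = 0.777.

ζ = 0.777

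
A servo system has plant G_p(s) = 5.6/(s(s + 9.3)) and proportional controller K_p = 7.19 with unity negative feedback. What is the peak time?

From 1 + K_pG_p(s) = 0: s² + 9.3s + 40.26 = 0 ⇒ ω_n = 6.345, ζ = 0.7328.
Damped frequency ω_d = ω_n√(1−ζ²) = 4.318 rad/s, so peak time T_p = π/ω_d = 0.728 s.

T_p = 0.728 s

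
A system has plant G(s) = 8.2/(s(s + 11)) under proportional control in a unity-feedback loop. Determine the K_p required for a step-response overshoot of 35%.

From %OS = 100·exp(−πζ/√(1−ζ²)) = 35%, ζ = −ln(0.35)/√(π²+ln²(0.35)) = 0.3169.
Characteristic equation s² + 11s + 8.2K_p = 0 gives ζ = 11/(2√(8.2K_p)).
Setting ζ = 0.3169: √(8.2K_p) = 11/(2·0.3169) = 17.35, so K_p = 301.1/8.2 = 36.7.

K_p = 36.7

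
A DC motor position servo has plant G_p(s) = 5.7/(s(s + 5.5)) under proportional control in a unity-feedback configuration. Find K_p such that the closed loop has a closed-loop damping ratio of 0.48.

Closed-loop characteristic equation: s² + 5.5s + K_p·5.7 = 0.
So ω_n = √(5.7K_p) and 2ζω_n = 5.5, giving ζ = 5.5/(2√(5.7K_p)).
Setting ζ = 0.48: √(5.7K_p) = 5.5/(2·0.48) = 5.729, so K_p = 32.82/5.7 = 5.76.

K_p = 5.76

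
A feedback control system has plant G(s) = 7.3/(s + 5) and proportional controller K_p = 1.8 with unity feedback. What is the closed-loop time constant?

τ = 0.0551 s

Closed-loop transfer function: T(s) = K_p·G(s)/(1 + K_p·G(s)) = 13.14/(s + 5 + 13.14) = 13.14/(s + 18.14).
Time constant τ = 1/18.14 = 0.0551 s.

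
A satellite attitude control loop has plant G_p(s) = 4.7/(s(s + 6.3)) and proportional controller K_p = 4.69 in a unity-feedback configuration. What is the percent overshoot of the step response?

5.83%

The closed-loop denominator s² + 6.3s + 22.04 gives ω_n = √22.04 = 4.695 and ζ = 6.3/(2ω_n) = 0.6709.
%OS = 100·exp(−πζ/√(1−ζ²)) = 100·exp(−π·0.6709/√0.5499) = 5.83%.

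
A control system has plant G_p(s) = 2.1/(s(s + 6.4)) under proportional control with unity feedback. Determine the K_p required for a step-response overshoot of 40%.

From %OS = 100·exp(−πζ/√(1−ζ²)) = 40%, ζ = −ln(0.4)/√(π²+ln²(0.4)) = 0.28.
Characteristic equation s² + 6.4s + 2.1K_p = 0 gives ζ = 6.4/(2√(2.1K_p)).
Setting ζ = 0.28: √(2.1K_p) = 6.4/(2·0.28) = 11.43, so K_p = 130.6/2.1 = 62.2.

K_p = 62.2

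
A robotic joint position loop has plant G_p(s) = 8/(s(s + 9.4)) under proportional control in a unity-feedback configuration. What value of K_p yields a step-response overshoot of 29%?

From %OS = 100·exp(−πζ/√(1−ζ²)) = 29%, ζ = −ln(0.29)/√(π²+ln²(0.29)) = 0.3666.
Characteristic equation s² + 9.4s + 8K_p = 0 gives ζ = 9.4/(2√(8K_p)).
Setting ζ = 0.3666: √(8K_p) = 9.4/(2·0.3666) = 12.82, so K_p = 164.4/8 = 20.5.

K_p = 20.5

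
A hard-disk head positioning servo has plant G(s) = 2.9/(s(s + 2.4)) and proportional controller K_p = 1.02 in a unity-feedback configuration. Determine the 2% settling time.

The closed-loop denominator s² + 2.4s + 2.958 gives ω_n = √2.958 = 1.72 and ζ = 2.4/(2ω_n) = 0.6977.
2% settling time T_s ≈ 4/(ζω_n) = 4/1.2 = 3.33 s.

T_s ≈ 3.33 s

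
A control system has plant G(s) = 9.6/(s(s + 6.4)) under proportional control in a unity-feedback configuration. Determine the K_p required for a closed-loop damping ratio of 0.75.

Closed-loop characteristic equation: s² + 6.4s + K_p·9.6 = 0.
So ω_n = √(9.6K_p) and 2ζω_n = 6.4, giving ζ = 6.4/(2√(9.6K_p)).
Setting ζ = 0.75: √(9.6K_p) = 6.4/(2·0.75) = 4.267, so K_p = 18.2/9.6 = 1.9.

K_p = 1.9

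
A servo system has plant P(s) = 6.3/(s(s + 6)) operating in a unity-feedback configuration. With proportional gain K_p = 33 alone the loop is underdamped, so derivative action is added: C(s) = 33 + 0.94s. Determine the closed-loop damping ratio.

Forward path: (33 + 0.94s)·6.3/(s(s+6)). The closed-loop characteristic equation is s² + (6 + 6.3·0.94)s + 6.3·33 = 0.
That is s² + 11.92s + 207.9 = 0, so ω_n = 14.42 rad/s and ζ = 11.92/(2·14.42) = 0.4134.

ζ = 0.413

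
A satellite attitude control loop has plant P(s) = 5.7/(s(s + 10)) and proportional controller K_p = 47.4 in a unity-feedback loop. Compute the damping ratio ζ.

ζ = 0.304

The closed-loop denominator is s(s+10) + 47.4·5.7 = s² + 10s + 270.2.
So ω_n² = 270.2 ⇒ ω_n = 16.44 rad/s, and ζ = 10/(2ω_n) = 0.304.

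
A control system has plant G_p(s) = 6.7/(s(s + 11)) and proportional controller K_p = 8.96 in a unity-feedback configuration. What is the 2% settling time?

From 1 + K_pG_p(s) = 0: s² + 11s + 60.03 = 0 ⇒ ω_n = 7.748, ζ = 0.7099.
2% settling time T_s ≈ 4/(ζω_n) = 4/5.5 = 0.727 s.

T_s ≈ 0.727 s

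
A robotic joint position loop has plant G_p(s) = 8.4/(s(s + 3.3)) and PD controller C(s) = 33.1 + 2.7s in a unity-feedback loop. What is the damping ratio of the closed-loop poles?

Forward path: (33.1 + 2.7s)·8.4/(s(s+3.3)). The closed-loop characteristic equation is s² + (3.3 + 8.4·2.7)s + 8.4·33.1 = 0.
That is s² + 25.98s + 278 = 0, so ω_n = 16.67 rad/s and ζ = 25.98/(2·16.67) = 0.779.

ζ = 0.779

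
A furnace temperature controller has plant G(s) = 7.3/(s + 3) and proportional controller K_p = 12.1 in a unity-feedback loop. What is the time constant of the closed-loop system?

τ = 0.0109 s

Closed-loop transfer function: T(s) = K_p·G(s)/(1 + K_p·G(s)) = 88.33/(s + 3 + 88.33) = 88.33/(s + 91.33).
Time constant τ = 1/91.33 = 0.0109 s.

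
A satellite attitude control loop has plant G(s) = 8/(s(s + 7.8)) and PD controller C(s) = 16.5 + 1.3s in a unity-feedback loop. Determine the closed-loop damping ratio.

ζ = 0.792

Forward path: (16.5 + 1.3s)·8/(s(s+7.8)). The closed-loop characteristic equation is s² + (7.8 + 8·1.3)s + 8·16.5 = 0.
That is s² + 18.2s + 132 = 0, so ω_n = 11.49 rad/s and ζ = 18.2/(2·11.49) = 0.7921.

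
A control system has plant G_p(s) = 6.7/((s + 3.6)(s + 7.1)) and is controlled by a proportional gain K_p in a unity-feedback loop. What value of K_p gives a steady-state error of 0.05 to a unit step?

K_p = 72.5

Steady-state error for a unit step on this type-0 loop is 1/(1 + K_p·G_p(0)).
G_p(0) = 0.2621. Require 1/(1 + K_p·0.2621) = 0.05, so 1 + 0.2621·K_p = 20.
K_p = (20 − 1)/0.2621 = 72.5.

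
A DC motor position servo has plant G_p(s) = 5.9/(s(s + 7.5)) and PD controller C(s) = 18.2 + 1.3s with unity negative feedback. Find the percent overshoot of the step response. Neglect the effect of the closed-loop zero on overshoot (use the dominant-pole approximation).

Forward path: (18.2 + 1.3s)·5.9/(s(s+7.5)). The closed-loop characteristic equation is s² + (7.5 + 5.9·1.3)s + 5.9·18.2 = 0.
That is s² + 15.17s + 107.4 = 0, so ω_n = 10.36 rad/s and ζ = 15.17/(2·10.36) = 0.732.
%OS = 100·exp(−πζ/√(1−ζ²)) = 3.42%.

3.42%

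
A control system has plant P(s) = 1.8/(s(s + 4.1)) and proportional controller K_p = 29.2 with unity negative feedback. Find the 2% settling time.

T_s ≈ 1.95 s

From 1 + K_pP(s) = 0: s² + 4.1s + 52.56 = 0 ⇒ ω_n = 7.25, ζ = 0.2828.
2% settling time T_s ≈ 4/(ζω_n) = 4/2.05 = 1.95 s.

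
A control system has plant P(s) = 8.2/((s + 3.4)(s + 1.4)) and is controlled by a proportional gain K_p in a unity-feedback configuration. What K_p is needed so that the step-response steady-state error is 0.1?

K_p = 5.22

For a type-0 loop with proportional control, e_ss = 1/(1 + K_p·P(0)).
P(0) = 1.723. Require 1/(1 + K_p·1.723) = 0.1, so 1 + 1.723·K_p = 10.
K_p = (10 − 1)/1.723 = 5.22.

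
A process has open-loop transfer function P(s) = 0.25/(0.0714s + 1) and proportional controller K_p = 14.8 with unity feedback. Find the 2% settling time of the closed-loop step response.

T_s ≈ 0.0608 s

Closed loop: T(s) = K_p·P/(1+K_p·P) = 3.7/(0.0714s + 1 + 3.7), with pole at s = −(1 + 3.7)/0.0714 = −65.83.
τ = 1/65.83 = 0.01519 s, so 2% settling time ≈ 4τ = 0.0608 s.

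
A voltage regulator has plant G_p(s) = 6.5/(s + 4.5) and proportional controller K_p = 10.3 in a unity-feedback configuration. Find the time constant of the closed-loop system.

τ = 0.014 s

Closed-loop transfer function: T(s) = K_p·G_p(s)/(1 + K_p·G_p(s)) = 66.95/(s + 4.5 + 66.95) = 66.95/(s + 71.45).
Time constant τ = 1/71.45 = 0.014 s.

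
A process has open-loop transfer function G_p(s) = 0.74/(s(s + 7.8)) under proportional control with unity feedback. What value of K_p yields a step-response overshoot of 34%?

From %OS = 100·exp(−πζ/√(1−ζ²)) = 34%, ζ = −ln(0.34)/√(π²+ln²(0.34)) = 0.3248.
Characteristic equation s² + 7.8s + 0.74K_p = 0 gives ζ = 7.8/(2√(0.74K_p)).
Setting ζ = 0.3248: √(0.74K_p) = 7.8/(2·0.3248) = 12.01, so K_p = 144.2/0.74 = 195.

K_p = 195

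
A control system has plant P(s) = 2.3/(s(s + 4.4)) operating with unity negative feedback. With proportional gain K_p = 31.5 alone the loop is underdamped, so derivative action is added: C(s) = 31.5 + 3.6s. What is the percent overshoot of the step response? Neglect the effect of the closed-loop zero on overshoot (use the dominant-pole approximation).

Forward path: (31.5 + 3.6s)·2.3/(s(s+4.4)). The closed-loop characteristic equation is s² + (4.4 + 2.3·3.6)s + 2.3·31.5 = 0.
That is s² + 12.68s + 72.45 = 0, so ω_n = 8.512 rad/s and ζ = 12.68/(2·8.512) = 0.7449.
%OS = 100·exp(−πζ/√(1−ζ²)) = 3%.

3%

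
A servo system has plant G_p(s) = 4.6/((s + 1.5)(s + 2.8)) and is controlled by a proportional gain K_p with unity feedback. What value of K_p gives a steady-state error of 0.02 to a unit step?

Steady-state error for a unit step on this type-0 loop is 1/(1 + K_p·G_p(0)).
G_p(0) = 1.095. Require 1/(1 + K_p·1.095) = 0.02, so 1 + 1.095·K_p = 50.
K_p = (50 − 1)/1.095 = 44.7.

K_p = 44.7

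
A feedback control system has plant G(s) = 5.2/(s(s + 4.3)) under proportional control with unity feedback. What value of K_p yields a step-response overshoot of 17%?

K_p = 3.68

From %OS = 100·exp(−πζ/√(1−ζ²)) = 17%, ζ = −ln(0.17)/√(π²+ln²(0.17)) = 0.4913.
Characteristic equation s² + 4.3s + 5.2K_p = 0 gives ζ = 4.3/(2√(5.2K_p)).
Setting ζ = 0.4913: √(5.2K_p) = 4.3/(2·0.4913) = 4.376, so K_p = 19.15/5.2 = 3.68.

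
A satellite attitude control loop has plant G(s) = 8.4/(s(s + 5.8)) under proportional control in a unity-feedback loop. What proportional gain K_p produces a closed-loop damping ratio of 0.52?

K_p = 3.7

Closed-loop characteristic equation: s² + 5.8s + K_p·8.4 = 0.
So ω_n = √(8.4K_p) and 2ζω_n = 5.8, giving ζ = 5.8/(2√(8.4K_p)).
Setting ζ = 0.52: √(8.4K_p) = 5.8/(2·0.52) = 5.577, so K_p = 31.1/8.4 = 3.7.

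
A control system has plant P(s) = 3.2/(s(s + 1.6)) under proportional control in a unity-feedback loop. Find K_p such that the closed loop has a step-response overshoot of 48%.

K_p = 3.86

From %OS = 100·exp(−πζ/√(1−ζ²)) = 48%, ζ = −ln(0.48)/√(π²+ln²(0.48)) = 0.2275.
Characteristic equation s² + 1.6s + 3.2K_p = 0 gives ζ = 1.6/(2√(3.2K_p)).
Setting ζ = 0.2275: √(3.2K_p) = 1.6/(2·0.2275) = 3.516, so K_p = 12.37/3.2 = 3.86.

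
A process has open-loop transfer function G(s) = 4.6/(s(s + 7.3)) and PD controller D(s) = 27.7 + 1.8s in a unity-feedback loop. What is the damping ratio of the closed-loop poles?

ζ = 0.69

Forward path: (27.7 + 1.8s)·4.6/(s(s+7.3)). The closed-loop characteristic equation is s² + (7.3 + 4.6·1.8)s + 4.6·27.7 = 0.
That is s² + 15.58s + 127.4 = 0, so ω_n = 11.29 rad/s and ζ = 15.58/(2·11.29) = 0.6901.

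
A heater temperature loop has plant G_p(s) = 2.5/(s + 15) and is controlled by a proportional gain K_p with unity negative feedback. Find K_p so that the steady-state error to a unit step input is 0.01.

K_p = 594

For a type-0 loop with proportional control, e_ss = 1/(1 + K_p·G_p(0)).
G_p(0) = 0.1667. Require 1/(1 + K_p·0.1667) = 0.01, so 1 + 0.1667·K_p = 100.
K_p = (100 − 1)/0.1667 = 594.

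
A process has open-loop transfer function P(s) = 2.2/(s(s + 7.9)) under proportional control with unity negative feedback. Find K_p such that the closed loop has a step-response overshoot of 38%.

From %OS = 100·exp(−πζ/√(1−ζ²)) = 38%, ζ = −ln(0.38)/√(π²+ln²(0.38)) = 0.2943.
Characteristic equation s² + 7.9s + 2.2K_p = 0 gives ζ = 7.9/(2√(2.2K_p)).
Setting ζ = 0.2943: √(2.2K_p) = 7.9/(2·0.2943) = 13.42, so K_p = 180.1/2.2 = 81.9.

K_p = 81.9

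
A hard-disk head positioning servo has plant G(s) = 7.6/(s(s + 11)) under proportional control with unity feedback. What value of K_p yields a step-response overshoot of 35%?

K_p = 39.6

From %OS = 100·exp(−πζ/√(1−ζ²)) = 35%, ζ = −ln(0.35)/√(π²+ln²(0.35)) = 0.3169.
Characteristic equation s² + 11s + 7.6K_p = 0 gives ζ = 11/(2√(7.6K_p)).
Setting ζ = 0.3169: √(7.6K_p) = 11/(2·0.3169) = 17.35, so K_p = 301.1/7.6 = 39.6.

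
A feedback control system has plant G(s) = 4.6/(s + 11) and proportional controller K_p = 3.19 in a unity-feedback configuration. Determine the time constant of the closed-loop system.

Closed-loop transfer function: T(s) = K_p·G(s)/(1 + K_p·G(s)) = 14.67/(s + 11 + 14.67) = 14.67/(s + 25.67).
Time constant τ = 1/25.67 = 0.0389 s.

τ = 0.0389 s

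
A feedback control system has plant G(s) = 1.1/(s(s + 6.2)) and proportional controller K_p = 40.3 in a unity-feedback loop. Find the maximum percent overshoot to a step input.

19.2%

Closed-loop characteristic equation: s² + 6.2s + 44.33 = 0, so ω_n = 6.658 rad/s and ζ = 6.2/(2·6.658) = 0.4656.
%OS = 100·exp(−πζ/√(1−ζ²)) = 100·exp(−π·0.4656/√0.7832) = 19.2%.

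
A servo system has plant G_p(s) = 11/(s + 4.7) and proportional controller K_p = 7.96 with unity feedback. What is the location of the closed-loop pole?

Closed-loop transfer function: T(s) = K_p·G_p(s)/(1 + K_p·G_p(s)) = 87.56/(s + 4.7 + 87.56) = 87.56/(s + 92.26).
The closed-loop pole is at s = −92.26.

s = -92.26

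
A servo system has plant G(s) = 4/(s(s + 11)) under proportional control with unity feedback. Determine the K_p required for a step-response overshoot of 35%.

From %OS = 100·exp(−πζ/√(1−ζ²)) = 35%, ζ = −ln(0.35)/√(π²+ln²(0.35)) = 0.3169.
Characteristic equation s² + 11s + 4K_p = 0 gives ζ = 11/(2√(4K_p)).
Setting ζ = 0.3169: √(4K_p) = 11/(2·0.3169) = 17.35, so K_p = 301.1/4 = 75.3.

K_p = 75.3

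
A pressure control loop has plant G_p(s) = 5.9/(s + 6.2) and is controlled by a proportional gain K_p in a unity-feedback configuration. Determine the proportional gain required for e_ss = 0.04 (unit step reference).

For a type-0 loop with proportional control, e_ss = 1/(1 + K_p·G_p(0)).
G_p(0) = 0.9516. Require 1/(1 + K_p·0.9516) = 0.04, so 1 + 0.9516·K_p = 25.
K_p = (25 − 1)/0.9516 = 25.2.

K_p = 25.2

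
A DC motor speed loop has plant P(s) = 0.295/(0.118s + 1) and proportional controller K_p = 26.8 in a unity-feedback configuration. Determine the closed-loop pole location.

Closed loop: T(s) = K_p·P/(1+K_p·P) = 7.906/(0.118s + 1 + 7.906), with pole at s = −(1 + 7.906)/0.118 = −75.47.

s = -75.47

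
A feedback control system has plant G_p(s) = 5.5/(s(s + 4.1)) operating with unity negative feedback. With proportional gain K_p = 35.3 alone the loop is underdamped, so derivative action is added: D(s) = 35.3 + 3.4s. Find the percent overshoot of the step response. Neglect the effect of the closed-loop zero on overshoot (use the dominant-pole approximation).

Forward path: (35.3 + 3.4s)·5.5/(s(s+4.1)). The closed-loop characteristic equation is s² + (4.1 + 5.5·3.4)s + 5.5·35.3 = 0.
That is s² + 22.8s + 194.1 = 0, so ω_n = 13.93 rad/s and ζ = 22.8/(2·13.93) = 0.8182.
%OS = 100·exp(−πζ/√(1−ζ²)) = 1.14%.

1.14%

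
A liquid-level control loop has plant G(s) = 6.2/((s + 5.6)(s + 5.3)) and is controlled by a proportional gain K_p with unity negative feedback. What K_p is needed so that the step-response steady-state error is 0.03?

K_p = 155

Steady-state error for a unit step on this type-0 loop is 1/(1 + K_p·G(0)).
G(0) = 0.2089. Require 1/(1 + K_p·0.2089) = 0.03, so 1 + 0.2089·K_p = 33.33.
K_p = (33.33 − 1)/0.2089 = 155.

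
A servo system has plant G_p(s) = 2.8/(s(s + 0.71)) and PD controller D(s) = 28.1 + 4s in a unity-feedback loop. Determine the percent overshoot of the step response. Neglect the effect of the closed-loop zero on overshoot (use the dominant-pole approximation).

Forward path: (28.1 + 4s)·2.8/(s(s+0.71)). The closed-loop characteristic equation is s² + (0.71 + 2.8·4)s + 2.8·28.1 = 0.
That is s² + 11.91s + 78.68 = 0, so ω_n = 8.87 rad/s and ζ = 11.91/(2·8.87) = 0.6714.
%OS = 100·exp(−πζ/√(1−ζ²)) = 5.81%.

5.81%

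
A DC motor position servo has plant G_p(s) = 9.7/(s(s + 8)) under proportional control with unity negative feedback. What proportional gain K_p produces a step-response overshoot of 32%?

From %OS = 100·exp(−πζ/√(1−ζ²)) = 32%, ζ = −ln(0.32)/√(π²+ln²(0.32)) = 0.341.
Characteristic equation s² + 8s + 9.7K_p = 0 gives ζ = 8/(2√(9.7K_p)).
Setting ζ = 0.341: √(9.7K_p) = 8/(2·0.341) = 11.73, so K_p = 137.6/9.7 = 14.2.

K_p = 14.2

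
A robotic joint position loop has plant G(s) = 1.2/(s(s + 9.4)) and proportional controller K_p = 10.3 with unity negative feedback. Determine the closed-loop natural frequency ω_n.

ω_n = 3.52 rad/s

With unity feedback the closed-loop characteristic equation is s² + 9.4s + 10.3·1.2 = s² + 9.4s + 12.36 = 0.
Matching s² + 2ζω_n s + ω_n²: ω_n = √12.36 = 3.516 rad/s and 2ζω_n = 9.4, so ζ = 9.4/(2·3.516) = 1.34.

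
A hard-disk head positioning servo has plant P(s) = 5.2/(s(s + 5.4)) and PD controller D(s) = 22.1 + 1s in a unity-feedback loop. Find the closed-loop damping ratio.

ζ = 0.494

Forward path: (22.1 + 1s)·5.2/(s(s+5.4)). The closed-loop characteristic equation is s² + (5.4 + 5.2·1)s + 5.2·22.1 = 0.
That is s² + 10.6s + 114.9 = 0, so ω_n = 10.72 rad/s and ζ = 10.6/(2·10.72) = 0.4944.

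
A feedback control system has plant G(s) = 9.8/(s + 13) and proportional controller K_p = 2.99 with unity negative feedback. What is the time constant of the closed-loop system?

Closed-loop transfer function: T(s) = K_p·G(s)/(1 + K_p·G(s)) = 29.3/(s + 13 + 29.3) = 29.3/(s + 42.3).
Time constant τ = 1/42.3 = 0.0236 s.

τ = 0.0236 s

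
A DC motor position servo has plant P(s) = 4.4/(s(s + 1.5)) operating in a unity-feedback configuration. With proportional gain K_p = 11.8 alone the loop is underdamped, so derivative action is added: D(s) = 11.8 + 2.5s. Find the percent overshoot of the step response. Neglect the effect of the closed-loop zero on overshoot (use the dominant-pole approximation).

Forward path: (11.8 + 2.5s)·4.4/(s(s+1.5)). The closed-loop characteristic equation is s² + (1.5 + 4.4·2.5)s + 4.4·11.8 = 0.
That is s² + 12.5s + 51.92 = 0, so ω_n = 7.206 rad/s and ζ = 12.5/(2·7.206) = 0.8674.
%OS = 100·exp(−πζ/√(1−ζ²)) = 0.419%.

0.419%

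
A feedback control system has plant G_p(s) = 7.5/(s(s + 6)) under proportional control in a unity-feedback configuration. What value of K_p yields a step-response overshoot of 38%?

K_p = 13.9

From %OS = 100·exp(−πζ/√(1−ζ²)) = 38%, ζ = −ln(0.38)/√(π²+ln²(0.38)) = 0.2943.
Characteristic equation s² + 6s + 7.5K_p = 0 gives ζ = 6/(2√(7.5K_p)).
Setting ζ = 0.2943: √(7.5K_p) = 6/(2·0.2943) = 10.19, so K_p = 103.9/7.5 = 13.9.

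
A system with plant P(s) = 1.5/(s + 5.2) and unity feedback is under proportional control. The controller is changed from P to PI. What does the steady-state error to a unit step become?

0

Adding integral action puts a pole at s = 0 in the forward path, raising the system type to 1; a type-1 loop has zero steady-state error to a step.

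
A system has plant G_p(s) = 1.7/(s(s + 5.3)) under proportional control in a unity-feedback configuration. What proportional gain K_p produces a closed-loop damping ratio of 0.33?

Closed-loop characteristic equation: s² + 5.3s + K_p·1.7 = 0.
So ω_n = √(1.7K_p) and 2ζω_n = 5.3, giving ζ = 5.3/(2√(1.7K_p)).
Setting ζ = 0.33: √(1.7K_p) = 5.3/(2·0.33) = 8.03, so K_p = 64.49/1.7 = 37.9.

K_p = 37.9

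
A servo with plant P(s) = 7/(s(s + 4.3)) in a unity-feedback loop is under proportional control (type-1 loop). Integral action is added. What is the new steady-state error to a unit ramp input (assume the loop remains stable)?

The integrator raises the loop to type 2, so K_v → ∞ and e_ss to a ramp is zero.

0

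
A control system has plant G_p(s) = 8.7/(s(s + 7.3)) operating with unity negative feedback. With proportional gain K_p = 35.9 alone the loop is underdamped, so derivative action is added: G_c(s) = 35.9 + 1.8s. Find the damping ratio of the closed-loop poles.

ζ = 0.65

Forward path: (35.9 + 1.8s)·8.7/(s(s+7.3)). The closed-loop characteristic equation is s² + (7.3 + 8.7·1.8)s + 8.7·35.9 = 0.
That is s² + 22.96s + 312.3 = 0, so ω_n = 17.67 rad/s and ζ = 22.96/(2·17.67) = 0.6496.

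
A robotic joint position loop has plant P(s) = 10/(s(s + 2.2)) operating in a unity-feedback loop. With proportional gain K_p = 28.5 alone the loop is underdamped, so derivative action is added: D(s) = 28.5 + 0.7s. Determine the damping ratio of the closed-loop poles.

ζ = 0.272

Forward path: (28.5 + 0.7s)·10/(s(s+2.2)). The closed-loop characteristic equation is s² + (2.2 + 10·0.7)s + 10·28.5 = 0.
That is s² + 9.2s + 285 = 0, so ω_n = 16.88 rad/s and ζ = 9.2/(2·16.88) = 0.2725.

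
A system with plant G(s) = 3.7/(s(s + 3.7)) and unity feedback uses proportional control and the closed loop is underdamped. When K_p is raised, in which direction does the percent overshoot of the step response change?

Characteristic equation s² + 3.7s + K_p·3.7 = 0: raising K_p raises ω_n while 2ζω_n = 3.7 is fixed, so ζ falls and overshoot grows.

increase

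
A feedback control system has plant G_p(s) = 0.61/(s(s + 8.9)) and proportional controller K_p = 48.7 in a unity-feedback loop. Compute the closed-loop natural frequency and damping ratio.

ω_n = 5.45 rad/s, ζ = 0.816

The closed-loop denominator is s(s+8.9) + 48.7·0.61 = s² + 8.9s + 29.71.
So ω_n² = 29.71 ⇒ ω_n = 5.45 rad/s, and ζ = 8.9/(2ω_n) = 0.816.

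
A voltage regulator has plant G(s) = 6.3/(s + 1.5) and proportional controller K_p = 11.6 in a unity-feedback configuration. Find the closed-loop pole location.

Closed-loop transfer function: T(s) = K_p·G(s)/(1 + K_p·G(s)) = 73.08/(s + 1.5 + 73.08) = 73.08/(s + 74.58).
The closed-loop pole is at s = −74.58.

s = -74.58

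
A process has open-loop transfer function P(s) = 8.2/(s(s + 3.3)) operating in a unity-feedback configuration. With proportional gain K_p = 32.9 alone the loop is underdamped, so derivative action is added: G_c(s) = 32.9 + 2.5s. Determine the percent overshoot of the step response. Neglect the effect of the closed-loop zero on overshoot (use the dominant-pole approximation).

3.68%

Forward path: (32.9 + 2.5s)·8.2/(s(s+3.3)). The closed-loop characteristic equation is s² + (3.3 + 8.2·2.5)s + 8.2·32.9 = 0.
That is s² + 23.8s + 269.8 = 0, so ω_n = 16.42 rad/s and ζ = 23.8/(2·16.42) = 0.7245.
%OS = 100·exp(−πζ/√(1−ζ²)) = 3.68%.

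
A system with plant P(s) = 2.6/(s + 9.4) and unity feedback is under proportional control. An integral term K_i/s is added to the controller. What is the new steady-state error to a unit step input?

0

The integrator makes K_pos = lim_{s→0} C(s)G(s) infinite, so e_ss = 1/(1+K_pos) = 0.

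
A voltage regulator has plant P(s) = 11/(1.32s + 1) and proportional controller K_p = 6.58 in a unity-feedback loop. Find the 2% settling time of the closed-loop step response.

T_s ≈ 0.072 s

Closed loop: T(s) = K_p·P/(1+K_p·P) = 72.38/(1.32s + 1 + 72.38), with pole at s = −(1 + 72.38)/1.32 = −55.59.
τ = 1/55.59 = 0.01799 s, so 2% settling time ≈ 4τ = 0.072 s.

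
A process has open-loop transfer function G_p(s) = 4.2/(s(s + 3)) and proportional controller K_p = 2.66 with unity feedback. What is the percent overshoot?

20.6%

Closed-loop characteristic equation: s² + 3s + 11.17 = 0, so ω_n = 3.342 rad/s and ζ = 3/(2·3.342) = 0.4488.
%OS = 100·exp(−πζ/√(1−ζ²)) = 100·exp(−π·0.4488/√0.7986) = 20.6%.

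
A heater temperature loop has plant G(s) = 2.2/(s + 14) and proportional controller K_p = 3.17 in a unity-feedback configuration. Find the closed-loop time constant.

τ = 0.0477 s

Closed-loop transfer function: T(s) = K_p·G(s)/(1 + K_p·G(s)) = 6.974/(s + 14 + 6.974) = 6.974/(s + 20.97).
Time constant τ = 1/20.97 = 0.0477 s.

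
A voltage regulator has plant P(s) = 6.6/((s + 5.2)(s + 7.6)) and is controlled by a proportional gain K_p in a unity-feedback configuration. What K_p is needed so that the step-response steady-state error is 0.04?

K_p = 144

The loop is type 0, so e_ss(step) = 1/(1 + K_pos) with K_pos = K_p·P(0).
P(0) = 0.167. Require 1/(1 + K_p·0.167) = 0.04, so 1 + 0.167·K_p = 25.
K_p = (25 − 1)/0.167 = 144.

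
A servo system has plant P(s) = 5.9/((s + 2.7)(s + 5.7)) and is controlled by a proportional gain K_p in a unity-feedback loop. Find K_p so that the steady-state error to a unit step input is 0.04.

Steady-state error for a unit step on this type-0 loop is 1/(1 + K_p·P(0)).
P(0) = 0.3834. Require 1/(1 + K_p·0.3834) = 0.04, so 1 + 0.3834·K_p = 25.
K_p = (25 − 1)/0.3834 = 62.6.

K_p = 62.6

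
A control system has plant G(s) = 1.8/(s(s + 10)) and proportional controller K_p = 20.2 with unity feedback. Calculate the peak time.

From 1 + K_pG(s) = 0: s² + 10s + 36.36 = 0 ⇒ ω_n = 6.03, ζ = 0.8292.
Damped frequency ω_d = ω_n√(1−ζ²) = 3.37 rad/s, so peak time T_p = π/ω_d = 0.932 s.

T_p = 0.932 s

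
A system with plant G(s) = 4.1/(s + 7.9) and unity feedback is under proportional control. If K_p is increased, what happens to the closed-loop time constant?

The closed-loop bandwidth 7.9+K_p·4.1 grows with K_p, so τ shrinks.

decrease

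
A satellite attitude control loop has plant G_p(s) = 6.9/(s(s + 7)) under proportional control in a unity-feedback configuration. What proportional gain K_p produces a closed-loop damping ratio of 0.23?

Closed-loop characteristic equation: s² + 7s + K_p·6.9 = 0.
So ω_n = √(6.9K_p) and 2ζω_n = 7, giving ζ = 7/(2√(6.9K_p)).
Setting ζ = 0.23: √(6.9K_p) = 7/(2·0.23) = 15.22, so K_p = 231.6/6.9 = 33.6.

K_p = 33.6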